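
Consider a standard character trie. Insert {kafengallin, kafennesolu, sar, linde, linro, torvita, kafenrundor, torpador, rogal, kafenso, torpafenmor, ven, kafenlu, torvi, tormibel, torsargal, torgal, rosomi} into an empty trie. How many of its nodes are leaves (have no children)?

17

A leaf is a node with no children — equivalently, the end of a word that is not a proper prefix of any other stored word.
Those words: "kafengallin", "kafenlu", "kafennesolu", "kafenrundor", "kafenso", "linde", "linro", "rogal", "rosomi", "sar", "torgal", "tormibel", "torpador", "torpafenmor", "torsargal", "torvita", "ven"
Leaf count: 17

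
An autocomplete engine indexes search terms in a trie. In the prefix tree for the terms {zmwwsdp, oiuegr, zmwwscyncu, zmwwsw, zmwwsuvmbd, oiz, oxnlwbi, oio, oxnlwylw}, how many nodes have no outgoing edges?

9

Leaves are exactly the stored words that no other stored word extends.
Those words: "oio", "oiuegr", "oiz", "oxnlwbi", "oxnlwylw", "zmwwscyncu", "zmwwsdp", "zmwwsuvmbd", "zmwwsw"
Leaf count: 9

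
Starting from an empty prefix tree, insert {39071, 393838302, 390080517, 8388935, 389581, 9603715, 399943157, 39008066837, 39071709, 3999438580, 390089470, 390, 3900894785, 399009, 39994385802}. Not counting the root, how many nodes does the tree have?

66

Count nodes per top-level branch (shared prefixes stored once):
  '3'-branch (389581, 390, 390080517, 39008066837, 390089470, 3900894785, 39071, 39071709, 393838302, 399009, 399943157, 3999438580, 39994385802): 52 nodes
  '8'-branch (8388935): 7 nodes
  '9'-branch (9603715): 7 nodes
Sum: 66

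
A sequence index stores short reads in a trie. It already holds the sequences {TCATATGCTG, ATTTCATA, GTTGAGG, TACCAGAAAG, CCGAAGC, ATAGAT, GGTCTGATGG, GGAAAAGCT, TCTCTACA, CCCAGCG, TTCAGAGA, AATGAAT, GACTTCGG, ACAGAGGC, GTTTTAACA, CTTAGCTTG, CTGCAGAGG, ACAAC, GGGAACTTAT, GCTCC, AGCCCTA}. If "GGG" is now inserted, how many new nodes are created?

Every character of "GGG" already lies on an existing path (it is a prefix of some stored word).
No new nodes are needed: 0.

0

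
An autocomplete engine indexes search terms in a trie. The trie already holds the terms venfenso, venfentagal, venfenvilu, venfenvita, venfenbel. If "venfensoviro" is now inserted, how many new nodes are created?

4

The longest prefix of "venfensoviro" already in the trie is "venfenso" (length 8).
Each of the 4 remaining characters creates one node.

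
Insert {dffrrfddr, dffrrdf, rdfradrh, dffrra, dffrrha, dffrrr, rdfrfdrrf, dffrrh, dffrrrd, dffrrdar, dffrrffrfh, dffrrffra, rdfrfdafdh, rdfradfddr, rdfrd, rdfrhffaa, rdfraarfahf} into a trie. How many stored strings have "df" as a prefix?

Filter for entries beginning with "df":
Words under "df": dffrra, dffrrdar, dffrrdf, dffrrfddr, dffrrffra, dffrrffrfh, dffrrh, dffrrha, dffrrr, dffrrrd
Count: 10

10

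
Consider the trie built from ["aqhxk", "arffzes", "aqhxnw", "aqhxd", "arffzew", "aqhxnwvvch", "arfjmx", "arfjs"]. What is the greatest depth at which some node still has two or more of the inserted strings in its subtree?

Look for the deepest trie node that still has at least two words in its subtree.
"aqhxnw" and "aqhxnwvvch" agree on "aqhxnw" (6 characters) before diverging; nothing deeper is shared.
Longest shared-prefix length: 6

6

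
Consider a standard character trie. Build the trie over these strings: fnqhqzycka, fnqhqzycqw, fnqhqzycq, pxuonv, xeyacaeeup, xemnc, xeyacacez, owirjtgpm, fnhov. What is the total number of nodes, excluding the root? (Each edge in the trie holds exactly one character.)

For each word, the new-node count is its length minus the longest prefix already in the trie:
  "fnqhqzycka" → 10 new (f, n, q, h, q, z, y, c, k, a)
  "fnqhqzycqw" → prefix "fnqhqzyc" already present; 2 new (q, w)
  "fnqhqzycq" → prefix "fnqhqzycq" already present; 0 new (none)
  "pxuonv" → 6 new (p, x, u, o, n, v)
  "xeyacaeeup" → 10 new (x, e, y, a, c, a, e, e, u, p)
  "xemnc" → prefix "xe" already present; 3 new (m, n, c)
  "xeyacacez" → prefix "xeyaca" already present; 3 new (c, e, z)
  "owirjtgpm" → 9 new (o, w, i, r, j, t, g, p, m)
  "fnhov" → prefix "fn" already present; 3 new (h, o, v)
Total nodes = 10 + 2 + 0 + 6 + 10 + 3 + 3 + 9 + 3 = 46

46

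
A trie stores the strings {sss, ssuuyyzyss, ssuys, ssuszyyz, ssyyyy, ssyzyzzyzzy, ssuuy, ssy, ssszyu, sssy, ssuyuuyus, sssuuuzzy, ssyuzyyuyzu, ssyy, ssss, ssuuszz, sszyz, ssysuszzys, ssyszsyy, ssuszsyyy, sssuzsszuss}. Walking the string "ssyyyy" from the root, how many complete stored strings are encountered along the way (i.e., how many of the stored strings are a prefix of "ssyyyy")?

3

Check each prefix of "ssyyyy" against the stored set — each match is an end-marker on the path.
Prefixes of the query that are stored words: "ssy", "ssyy", "ssyyyy"
Count: 3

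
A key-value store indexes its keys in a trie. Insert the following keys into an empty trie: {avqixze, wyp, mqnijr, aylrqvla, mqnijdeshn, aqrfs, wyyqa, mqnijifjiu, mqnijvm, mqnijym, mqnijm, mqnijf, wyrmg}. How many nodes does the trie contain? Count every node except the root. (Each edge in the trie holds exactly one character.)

49

For each word, the new-node count is its length minus the longest prefix already in the trie:
  "avqixze" → 7 new (a, v, q, i, x, z, e)
  "wyp" → 3 new (w, y, p)
  "mqnijr" → 6 new (m, q, n, i, j, r)
  "aylrqvla" → prefix "a" already present; 7 new (y, l, r, q, v, l, a)
  "mqnijdeshn" → prefix "mqnij" already present; 5 new (d, e, s, h, n)
  "aqrfs" → prefix "a" already present; 4 new (q, r, f, s)
  "wyyqa" → prefix "wy" already present; 3 new (y, q, a)
  "mqnijifjiu" → prefix "mqnij" already present; 5 new (i, f, j, i, u)
  "mqnijvm" → prefix "mqnij" already present; 2 new (v, m)
  "mqnijym" → prefix "mqnij" already present; 2 new (y, m)
  "mqnijm" → prefix "mqnij" already present; 1 new (m)
  "mqnijf" → prefix "mqnij" already present; 1 new (f)
  "wyrmg" → prefix "wy" already present; 3 new (r, m, g)
Total nodes = 7 + 3 + 6 + 7 + 5 + 4 + 3 + 5 + 2 + 2 + 1 + 1 + 3 = 49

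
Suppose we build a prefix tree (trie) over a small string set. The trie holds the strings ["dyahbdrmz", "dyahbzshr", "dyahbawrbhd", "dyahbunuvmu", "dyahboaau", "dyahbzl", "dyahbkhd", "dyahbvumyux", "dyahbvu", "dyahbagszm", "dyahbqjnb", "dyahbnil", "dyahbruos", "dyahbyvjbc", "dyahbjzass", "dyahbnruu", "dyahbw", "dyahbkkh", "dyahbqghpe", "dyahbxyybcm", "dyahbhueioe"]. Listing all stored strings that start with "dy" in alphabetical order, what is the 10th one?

dyahboaau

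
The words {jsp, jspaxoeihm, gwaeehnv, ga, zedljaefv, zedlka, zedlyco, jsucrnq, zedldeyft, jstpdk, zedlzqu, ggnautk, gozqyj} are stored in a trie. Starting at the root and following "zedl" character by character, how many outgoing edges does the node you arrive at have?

Follow the path "zedl" to its node, then look at its outgoing edges.
Characters that immediately follow "zedl" among the stored strings: {d, j, k, y, z}.
That node has 5 child edges.

5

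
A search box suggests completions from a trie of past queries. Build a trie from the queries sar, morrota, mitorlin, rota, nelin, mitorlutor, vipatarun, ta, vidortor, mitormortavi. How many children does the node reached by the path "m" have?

Follow the path "m" to its node, then look at its outgoing edges.
Characters that immediately follow "m" among the stored strings: {i, o}.
That node has 2 child edges.

2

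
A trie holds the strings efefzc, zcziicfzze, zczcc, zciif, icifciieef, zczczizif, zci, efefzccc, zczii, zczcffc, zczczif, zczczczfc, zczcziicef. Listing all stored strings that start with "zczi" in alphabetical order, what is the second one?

Filter for "zczi…" and sort: "zczii", "zcziicfzze"
The 2nd is zcziicfzze.

zcziicfzze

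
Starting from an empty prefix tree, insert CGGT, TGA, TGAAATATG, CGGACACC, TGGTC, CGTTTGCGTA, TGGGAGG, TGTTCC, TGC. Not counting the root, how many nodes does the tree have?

Trie structure (* marks end of a word):
(root)
├─ C
│  └─ G
│     ├─ G
│     │  ├─ A
│     │  │  └─ C
│     │  │     └─ A
│     │  │        └─ C
│     │  │           └─ C *
│     │  └─ T *
│     └─ T
│        └─ T
│           └─ T
│              └─ G
│                 └─ C
│                    └─ G
│                       └─ T
│                          └─ A *
└─ T
   └─ G
      ├─ A *
      │  └─ A
      │     └─ A
      │        └─ T
      │           └─ A
      │              └─ T
      │                 └─ G *
      ├─ C *
      ├─ G
      │  ├─ G
      │  │  └─ A
      │  │     └─ G
      │  │        └─ G *
      │  └─ T
      │     └─ C *
      └─ T
         └─ T
            └─ C
               └─ C *
Counting every labelled node above: 38.

38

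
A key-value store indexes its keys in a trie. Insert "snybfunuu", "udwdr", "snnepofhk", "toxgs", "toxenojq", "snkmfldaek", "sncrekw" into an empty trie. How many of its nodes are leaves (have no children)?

7

A leaf is a node with no children — equivalently, the end of a word that is not a proper prefix of any other stored word.
Those words: "sncrekw", "snkmfldaek", "snnepofhk", "snybfunuu", "toxenojq", "toxgs", "udwdr"
Leaf count: 7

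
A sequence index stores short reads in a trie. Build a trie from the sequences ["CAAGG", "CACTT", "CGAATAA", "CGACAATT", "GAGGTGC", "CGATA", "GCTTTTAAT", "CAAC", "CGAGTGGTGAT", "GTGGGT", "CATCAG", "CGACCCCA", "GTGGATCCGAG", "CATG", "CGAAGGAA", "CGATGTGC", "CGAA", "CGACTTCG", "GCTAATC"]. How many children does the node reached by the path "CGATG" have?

The children of the "CGATG" node are the distinct next characters among strings starting with "CGATG".
Distinct next characters after "CGATG": T.
That node has 1 child edge.

1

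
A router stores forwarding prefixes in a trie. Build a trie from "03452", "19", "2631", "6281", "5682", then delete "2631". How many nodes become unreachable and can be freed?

A node on "2631"'s path can go only if nothing else ends at it or branches off below it.
No other word shares any prefix with "2631", so all 4 of its nodes go.
Nodes removed: 4

4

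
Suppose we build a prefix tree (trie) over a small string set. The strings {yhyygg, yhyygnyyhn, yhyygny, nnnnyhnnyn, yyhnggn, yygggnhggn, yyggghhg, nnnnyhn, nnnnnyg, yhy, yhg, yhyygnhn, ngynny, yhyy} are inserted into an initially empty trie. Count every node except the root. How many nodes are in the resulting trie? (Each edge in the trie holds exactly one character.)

49

For each word, the new-node count is its length minus the longest prefix already in the trie:
  "yhyygg" → 6 new (y, h, y, y, g, g)
  "yhyygnyyhn" → prefix "yhyyg" already present; 5 new (n, y, y, h, n)
  "yhyygny" → prefix "yhyygny" already present; 0 new (none)
  "nnnnyhnnyn" → 10 new (n, n, n, n, y, h, n, n, y, n)
  "yyhnggn" → prefix "y" already present; 6 new (y, h, n, g, g, n)
  "yygggnhggn" → prefix "yy" already present; 8 new (g, g, g, n, h, g, g, n)
  "yyggghhg" → prefix "yyggg" already present; 3 new (h, h, g)
  "nnnnyhn" → prefix "nnnnyhn" already present; 0 new (none)
  "nnnnnyg" → prefix "nnnn" already present; 3 new (n, y, g)
  "yhy" → prefix "yhy" already present; 0 new (none)
  "yhg" → prefix "yh" already present; 1 new (g)
  "yhyygnhn" → prefix "yhyygn" already present; 2 new (h, n)
  "ngynny" → prefix "n" already present; 5 new (g, y, n, n, y)
  "yhyy" → prefix "yhyy" already present; 0 new (none)
Total nodes = 6 + 5 + 0 + 10 + 6 + 8 + 3 + 0 + 3 + 0 + 1 + 2 + 5 + 0 = 49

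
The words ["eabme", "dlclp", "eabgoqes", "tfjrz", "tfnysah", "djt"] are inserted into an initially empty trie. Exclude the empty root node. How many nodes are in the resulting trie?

Trie structure (* marks end of a word):
(root)
├─ d
│  ├─ j
│  │  └─ t *
│  └─ l
│     └─ c
│        └─ l
│           └─ p *
├─ e
│  └─ a
│     └─ b
│        ├─ g
│        │  └─ o
│        │     └─ q
│        │        └─ e
│        │           └─ s *
│        └─ m
│           └─ e *
└─ t
   └─ f
      ├─ j
      │  └─ r
      │     └─ z *
      └─ n
         └─ y
            └─ s
               └─ a
                  └─ h *
Counting every labelled node above: 27.

27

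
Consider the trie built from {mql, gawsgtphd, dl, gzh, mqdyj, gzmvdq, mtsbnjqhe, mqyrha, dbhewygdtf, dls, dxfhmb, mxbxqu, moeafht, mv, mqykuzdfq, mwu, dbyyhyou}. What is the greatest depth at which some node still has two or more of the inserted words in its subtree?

3

Look for the deepest trie node that still has at least two words in its subtree.
"mqykuzdfq" and "mqyrha" agree on "mqy" (3 characters) before diverging; nothing deeper is shared.
Longest shared-prefix length: 3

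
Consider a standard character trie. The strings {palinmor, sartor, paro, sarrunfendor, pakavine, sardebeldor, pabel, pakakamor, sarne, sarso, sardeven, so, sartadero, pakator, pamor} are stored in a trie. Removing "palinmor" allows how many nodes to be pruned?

6

Walk "palinmor" from the leaf back toward the root, removing each node that no remaining word uses.
The suffix "linmor" (6 nodes) is used only by "palinmor"; the node for "pa" still has the child "r", so pruning stops there.
Nodes removed: 6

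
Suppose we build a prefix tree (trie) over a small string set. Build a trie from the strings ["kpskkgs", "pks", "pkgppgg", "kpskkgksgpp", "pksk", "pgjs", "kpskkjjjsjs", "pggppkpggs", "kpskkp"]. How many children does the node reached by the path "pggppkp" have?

1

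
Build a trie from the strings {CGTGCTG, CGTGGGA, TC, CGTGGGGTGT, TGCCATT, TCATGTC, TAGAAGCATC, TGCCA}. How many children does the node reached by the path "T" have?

3

Walk "T" from the root, arriving at one node.
Characters that immediately follow "T" among the stored strings: {A, C, G}.
That node has 3 child edges.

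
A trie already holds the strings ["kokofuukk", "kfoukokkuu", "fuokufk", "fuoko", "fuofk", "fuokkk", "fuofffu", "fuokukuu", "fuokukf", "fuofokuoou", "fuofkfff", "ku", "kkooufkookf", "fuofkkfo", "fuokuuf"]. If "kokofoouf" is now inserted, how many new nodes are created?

"kokof" is already a path in the trie; the remaining "oouf" must be added.
New nodes needed: |"kokofoouf"| − 5 = 9 − 5 = 4.

4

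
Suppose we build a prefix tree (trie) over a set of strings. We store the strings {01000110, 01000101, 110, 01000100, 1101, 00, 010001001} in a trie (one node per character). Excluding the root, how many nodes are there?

17

Trie structure (* marks end of a word):
(root)
├─ 0
│  ├─ 0 *
│  └─ 1
│     └─ 0
│        └─ 0
│           └─ 0
│              └─ 1
│                 ├─ 0
│                 │  ├─ 0 *
│                 │  │  └─ 1 *
│                 │  └─ 1 *
│                 └─ 1
│                    └─ 0 *
└─ 1
   └─ 1
      └─ 0 *
         └─ 1 *
Counting every labelled node above: 17.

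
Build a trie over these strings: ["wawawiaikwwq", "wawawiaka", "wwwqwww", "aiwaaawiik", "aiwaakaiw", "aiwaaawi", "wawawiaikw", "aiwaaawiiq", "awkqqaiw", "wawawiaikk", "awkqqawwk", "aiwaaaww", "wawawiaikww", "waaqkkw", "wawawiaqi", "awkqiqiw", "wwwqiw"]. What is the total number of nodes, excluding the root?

Trace insertions, counting only characters that open a new branch:
  "wawawiaikwwq" → 12 new (w, a, w, a, w, i, a, i, k, w, w, q)
  "wawawiaka" → prefix "wawawia" already present; 2 new (k, a)
  "wwwqwww" → prefix "w" already present; 6 new (w, w, q, w, w, w)
  "aiwaaawiik" → 10 new (a, i, w, a, a, a, w, i, i, k)
  "aiwaakaiw" → prefix "aiwaa" already present; 4 new (k, a, i, w)
  "aiwaaawi" → prefix "aiwaaawi" already present; 0 new (none)
  "wawawiaikw" → prefix "wawawiaikw" already present; 0 new (none)
  "aiwaaawiiq" → prefix "aiwaaawii" already present; 1 new (q)
  "awkqqaiw" → prefix "a" already present; 7 new (w, k, q, q, a, i, w)
  "wawawiaikk" → prefix "wawawiaik" already present; 1 new (k)
  "awkqqawwk" → prefix "awkqqa" already present; 3 new (w, w, k)
  "aiwaaaww" → prefix "aiwaaaw" already present; 1 new (w)
  "wawawiaikww" → prefix "wawawiaikww" already present; 0 new (none)
  "waaqkkw" → prefix "wa" already present; 5 new (a, q, k, k, w)
  "wawawiaqi" → prefix "wawawia" already present; 2 new (q, i)
  "awkqiqiw" → prefix "awkq" already present; 4 new (i, q, i, w)
  "wwwqiw" → prefix "wwwq" already present; 2 new (i, w)
Total nodes = 12 + 2 + 6 + 10 + 4 + 0 + 0 + 1 + 7 + 1 + 3 + 1 + 0 + 5 + 2 + 4 + 2 = 60

60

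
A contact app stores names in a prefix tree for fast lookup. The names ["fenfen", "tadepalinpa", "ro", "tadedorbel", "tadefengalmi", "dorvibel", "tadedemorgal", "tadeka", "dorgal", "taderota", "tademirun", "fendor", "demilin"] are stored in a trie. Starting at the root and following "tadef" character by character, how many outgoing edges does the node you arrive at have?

The children of the "tadef" node are the distinct next characters among strings starting with "tadef".
Characters that immediately follow "tadef" among the stored strings: {e}.
That node has 1 child edge.

1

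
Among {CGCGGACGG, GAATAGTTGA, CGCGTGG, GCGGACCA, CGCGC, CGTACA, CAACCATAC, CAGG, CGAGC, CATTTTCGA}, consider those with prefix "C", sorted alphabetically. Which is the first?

CAACCATAC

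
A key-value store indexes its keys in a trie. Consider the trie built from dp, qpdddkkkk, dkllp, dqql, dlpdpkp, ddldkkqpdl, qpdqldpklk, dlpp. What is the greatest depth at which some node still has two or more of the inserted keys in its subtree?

Look for the deepest trie node that still has at least two words in its subtree.
"dlpdpkp" and "dlpp" agree on "dlp" (3 characters) before diverging; nothing deeper is shared.
Longest shared-prefix length: 3

3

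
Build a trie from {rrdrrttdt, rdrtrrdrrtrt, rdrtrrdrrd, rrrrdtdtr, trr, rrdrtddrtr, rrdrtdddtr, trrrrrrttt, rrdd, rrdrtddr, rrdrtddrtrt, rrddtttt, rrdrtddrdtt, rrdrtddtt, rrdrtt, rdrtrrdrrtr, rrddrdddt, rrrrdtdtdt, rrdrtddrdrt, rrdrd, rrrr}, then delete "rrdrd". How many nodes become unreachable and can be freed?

1

A node on "rrdrd"'s path can go only if nothing else ends at it or branches off below it.
The suffix "d" (1 node) is used only by "rrdrd"; the node for "rrdr" still has the child "r", so pruning stops there.
Nodes removed: 1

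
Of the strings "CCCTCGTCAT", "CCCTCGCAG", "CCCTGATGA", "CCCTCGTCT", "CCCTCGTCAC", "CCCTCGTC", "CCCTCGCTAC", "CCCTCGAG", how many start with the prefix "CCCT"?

8

Traverse to the node for "CCCT", then collect every word in that subtree.
Words under "CCCT": CCCTCGAG, CCCTCGCAG, CCCTCGCTAC, CCCTCGTC, CCCTCGTCAC, CCCTCGTCAT, CCCTCGTCT, CCCTGATGA
Count: 8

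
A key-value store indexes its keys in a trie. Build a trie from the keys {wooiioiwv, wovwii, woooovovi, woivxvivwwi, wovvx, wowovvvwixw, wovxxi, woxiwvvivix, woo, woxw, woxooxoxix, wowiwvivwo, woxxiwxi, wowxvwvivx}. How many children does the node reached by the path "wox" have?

The children of the "wox" node are the distinct next characters among strings starting with "wox".
Characters that immediately follow "wox" among the stored strings: {i, o, w, x}.
That node has 4 child edges.

4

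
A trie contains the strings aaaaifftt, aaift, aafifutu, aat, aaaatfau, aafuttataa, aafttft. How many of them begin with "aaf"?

3

Walk to "aaf"; the words in its subtree are exactly those with that prefix.
Matches: "aafifutu", "aafttft", "aafuttataa"
Count: 3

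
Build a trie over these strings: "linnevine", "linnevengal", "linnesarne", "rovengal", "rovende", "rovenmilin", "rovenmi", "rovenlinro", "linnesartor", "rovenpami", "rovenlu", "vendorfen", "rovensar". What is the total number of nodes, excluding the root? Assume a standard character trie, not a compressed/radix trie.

59

Trace insertions, counting only characters that open a new branch:
  "linnevine" → 9 new (l, i, n, n, e, v, i, n, e)
  "linnevengal" → prefix "linnev" already present; 5 new (e, n, g, a, l)
  "linnesarne" → prefix "linne" already present; 5 new (s, a, r, n, e)
  "rovengal" → 8 new (r, o, v, e, n, g, a, l)
  "rovende" → prefix "roven" already present; 2 new (d, e)
  "rovenmilin" → prefix "roven" already present; 5 new (m, i, l, i, n)
  "rovenmi" → prefix "rovenmi" already present; 0 new (none)
  "rovenlinro" → prefix "roven" already present; 5 new (l, i, n, r, o)
  "linnesartor" → prefix "linnesar" already present; 3 new (t, o, r)
  "rovenpami" → prefix "roven" already present; 4 new (p, a, m, i)
  "rovenlu" → prefix "rovenl" already present; 1 new (u)
  "vendorfen" → 9 new (v, e, n, d, o, r, f, e, n)
  "rovensar" → prefix "roven" already present; 3 new (s, a, r)
Total nodes = 9 + 5 + 5 + 8 + 2 + 5 + 0 + 5 + 3 + 4 + 1 + 9 + 3 = 59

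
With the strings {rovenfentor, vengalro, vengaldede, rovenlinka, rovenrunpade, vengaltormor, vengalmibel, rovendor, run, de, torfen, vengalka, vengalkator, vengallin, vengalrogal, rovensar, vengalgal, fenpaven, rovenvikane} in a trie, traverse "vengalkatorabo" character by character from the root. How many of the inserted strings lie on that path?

Traverse "vengalkatorabo" character by character; count nodes along the way that are marked as word ends.
Prefixes of the query that are stored words: "vengalka", "vengalkator"
Count: 2

2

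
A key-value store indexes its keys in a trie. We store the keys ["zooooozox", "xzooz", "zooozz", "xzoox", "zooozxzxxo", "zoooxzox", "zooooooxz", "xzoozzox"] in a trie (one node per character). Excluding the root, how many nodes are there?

32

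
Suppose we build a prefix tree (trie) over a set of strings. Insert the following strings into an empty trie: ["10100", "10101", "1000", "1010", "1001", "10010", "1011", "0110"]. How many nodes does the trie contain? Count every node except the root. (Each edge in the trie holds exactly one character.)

15

For each word, the new-node count is its length minus the longest prefix already in the trie:
  "10100" → 5 new (1, 0, 1, 0, 0)
  "10101" → prefix "1010" already present; 1 new (1)
  "1000" → prefix "10" already present; 2 new (0, 0)
  "1010" → prefix "1010" already present; 0 new (none)
  "1001" → prefix "100" already present; 1 new (1)
  "10010" → prefix "1001" already present; 1 new (0)
  "1011" → prefix "101" already present; 1 new (1)
  "0110" → 4 new (0, 1, 1, 0)
Total nodes = 5 + 1 + 2 + 0 + 1 + 1 + 1 + 4 = 15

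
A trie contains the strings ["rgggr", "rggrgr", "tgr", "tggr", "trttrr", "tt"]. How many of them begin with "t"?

Traverse to the node for "t", then collect every word in that subtree.
Matches: "tggr", "tgr", "trttrr", "tt"
Count: 4

4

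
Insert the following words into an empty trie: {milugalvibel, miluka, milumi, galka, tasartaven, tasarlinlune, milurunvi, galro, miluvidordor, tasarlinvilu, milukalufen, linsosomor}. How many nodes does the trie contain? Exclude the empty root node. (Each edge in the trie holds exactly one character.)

72

Count nodes per top-level branch (shared prefixes stored once):
  'g'-branch (galka, galro): 7 nodes
  'l'-branch (linsosomor): 10 nodes
  'm'-branch (milugalvibel, miluka, milukalufen, milumi, milurunvi, miluvidordor): 34 nodes
  't'-branch (tasarlinlune, tasarlinvilu, tasartaven): 21 nodes
Sum: 72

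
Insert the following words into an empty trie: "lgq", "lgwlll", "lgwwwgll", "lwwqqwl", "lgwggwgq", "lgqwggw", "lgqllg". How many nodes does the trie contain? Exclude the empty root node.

Trie structure (* marks end of a word):
(root)
└─ l
   ├─ g
   │  ├─ q *
   │  │  ├─ l
   │  │  │  └─ l
   │  │  │     └─ g *
   │  │  └─ w
   │  │     └─ g
   │  │        └─ g
   │  │           └─ w *
   │  └─ w
   │     ├─ g
   │     │  └─ g
   │     │     └─ w
   │     │        └─ g
   │     │           └─ q *
   │     ├─ l
   │     │  └─ l
   │     │     └─ l *
   │     └─ w
   │        └─ w
   │           └─ g
   │              └─ l
   │                 └─ l *
   └─ w
      └─ w
         └─ q
            └─ q
               └─ w
                  └─ l *
Counting every labelled node above: 30.

30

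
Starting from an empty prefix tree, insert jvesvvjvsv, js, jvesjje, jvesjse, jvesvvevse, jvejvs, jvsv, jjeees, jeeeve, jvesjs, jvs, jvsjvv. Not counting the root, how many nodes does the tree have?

Trace insertions, counting only characters that open a new branch:
  "jvesvvjvsv" → 10 new (j, v, e, s, v, v, j, v, s, v)
  "js" → prefix "j" already present; 1 new (s)
  "jvesjje" → prefix "jves" already present; 3 new (j, j, e)
  "jvesjse" → prefix "jvesj" already present; 2 new (s, e)
  "jvesvvevse" → prefix "jvesvv" already present; 4 new (e, v, s, e)
  "jvejvs" → prefix "jve" already present; 3 new (j, v, s)
  "jvsv" → prefix "jv" already present; 2 new (s, v)
  "jjeees" → prefix "j" already present; 5 new (j, e, e, e, s)
  "jeeeve" → prefix "j" already present; 5 new (e, e, e, v, e)
  "jvesjs" → prefix "jvesjs" already present; 0 new (none)
  "jvs" → prefix "jvs" already present; 0 new (none)
  "jvsjvv" → prefix "jvs" already present; 3 new (j, v, v)
Total nodes = 10 + 1 + 3 + 2 + 4 + 3 + 2 + 5 + 5 + 0 + 0 + 3 = 38

38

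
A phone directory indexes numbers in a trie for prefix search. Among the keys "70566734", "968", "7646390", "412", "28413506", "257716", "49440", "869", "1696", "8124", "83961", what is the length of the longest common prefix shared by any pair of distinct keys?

1

The deepest shared node is where two words last agree before diverging.
e.g. "257716" and "28413506" share the prefix "2" of length 1; no pair shares a longer one.
Longest shared-prefix length: 1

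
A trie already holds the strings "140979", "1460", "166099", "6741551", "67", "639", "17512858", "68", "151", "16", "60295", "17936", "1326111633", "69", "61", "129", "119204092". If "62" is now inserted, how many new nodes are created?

Walking "62" from the root, the first 1 characters ("6") follow existing edges; "2" is the first miss.
Each of the 1 remaining characters creates one node.

1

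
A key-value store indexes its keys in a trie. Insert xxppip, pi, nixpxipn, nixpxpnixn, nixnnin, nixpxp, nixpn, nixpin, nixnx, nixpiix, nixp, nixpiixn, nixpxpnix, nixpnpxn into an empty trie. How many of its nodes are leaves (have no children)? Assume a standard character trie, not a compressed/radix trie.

9

A leaf is a node with no children — equivalently, the end of a word that is not a proper prefix of any other stored word.
Those words: "nixnnin", "nixnx", "nixpiixn", "nixpin", "nixpnpxn", "nixpxipn", "nixpxpnixn", "pi", "xxppip"
Leaf count: 9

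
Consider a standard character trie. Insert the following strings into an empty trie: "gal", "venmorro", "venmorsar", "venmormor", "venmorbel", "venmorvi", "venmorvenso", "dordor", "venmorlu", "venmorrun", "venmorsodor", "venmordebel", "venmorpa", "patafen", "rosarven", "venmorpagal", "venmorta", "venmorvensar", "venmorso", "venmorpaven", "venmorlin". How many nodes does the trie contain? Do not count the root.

Count nodes per top-level branch (shared prefixes stored once):
  'd'-branch (dordor): 6 nodes
  'g'-branch (gal): 3 nodes
  'p'-branch (patafen): 7 nodes
  'r'-branch (rosarven): 8 nodes
  'v'-branch (venmorbel, venmordebel, venmorlin, venmorlu, venmormor, venmorpa, venmorpagal, venmorpaven, venmorro, venmorrun, venmorsar, venmorso, venmorsodor, venmorta, venmorvensar, venmorvenso, venmorvi): 50 nodes
Sum: 74

74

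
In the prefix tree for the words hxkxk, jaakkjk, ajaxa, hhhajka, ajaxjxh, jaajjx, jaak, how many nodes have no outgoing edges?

Leaves are exactly the stored words that no other stored word extends.
Those words: "ajaxa", "ajaxjxh", "hhhajka", "hxkxk", "jaajjx", "jaakkjk"
Leaf count: 6

6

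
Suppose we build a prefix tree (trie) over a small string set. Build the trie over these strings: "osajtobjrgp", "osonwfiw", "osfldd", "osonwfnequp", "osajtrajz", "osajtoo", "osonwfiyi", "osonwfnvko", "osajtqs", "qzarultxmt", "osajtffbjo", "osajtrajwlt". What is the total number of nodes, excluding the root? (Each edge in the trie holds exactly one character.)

Insert word by word; a character creates a node only if that edge doesn't already exist:
  "osajtobjrgp" → 11 new (o, s, a, j, t, o, b, j, r, g, p)
  "osonwfiw" → prefix "os" already present; 6 new (o, n, w, f, i, w)
  "osfldd" → prefix "os" already present; 4 new (f, l, d, d)
  "osonwfnequp" → prefix "osonwf" already present; 5 new (n, e, q, u, p)
  "osajtrajz" → prefix "osajt" already present; 4 new (r, a, j, z)
  "osajtoo" → prefix "osajto" already present; 1 new (o)
  "osonwfiyi" → prefix "osonwfi" already present; 2 new (y, i)
  "osonwfnvko" → prefix "osonwfn" already present; 3 new (v, k, o)
  "osajtqs" → prefix "osajt" already present; 2 new (q, s)
  "qzarultxmt" → 10 new (q, z, a, r, u, l, t, x, m, t)
  "osajtffbjo" → prefix "osajt" already present; 5 new (f, f, b, j, o)
  "osajtrajwlt" → prefix "osajtraj" already present; 3 new (w, l, t)
Total nodes = 11 + 6 + 4 + 5 + 4 + 1 + 2 + 3 + 2 + 10 + 5 + 3 = 56

56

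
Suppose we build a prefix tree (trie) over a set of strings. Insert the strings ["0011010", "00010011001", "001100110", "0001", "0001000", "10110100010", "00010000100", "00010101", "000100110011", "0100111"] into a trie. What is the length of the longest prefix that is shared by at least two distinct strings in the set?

11

The deepest shared node is where two words last agree before diverging.
"00010011001" and "000100110011" agree on "00010011001" (11 characters) before diverging; nothing deeper is shared.
Longest shared-prefix length: 11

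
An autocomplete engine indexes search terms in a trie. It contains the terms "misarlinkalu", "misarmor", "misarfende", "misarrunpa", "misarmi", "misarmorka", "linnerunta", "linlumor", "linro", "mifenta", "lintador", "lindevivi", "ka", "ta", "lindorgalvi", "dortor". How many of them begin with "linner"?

1

Traverse to the node for "linner", then collect every word in that subtree.
Matches: "linnerunta"
Count: 1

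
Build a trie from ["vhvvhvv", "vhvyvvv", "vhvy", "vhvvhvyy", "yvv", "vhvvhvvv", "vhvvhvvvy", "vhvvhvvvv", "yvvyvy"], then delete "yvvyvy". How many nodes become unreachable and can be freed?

3

A node on "yvvyvy"'s path can go only if nothing else ends at it or branches off below it.
The suffix "yvy" (3 nodes) is used only by "yvvyvy"; "yvv" is itself a stored word, so pruning stops there.
Nodes removed: 3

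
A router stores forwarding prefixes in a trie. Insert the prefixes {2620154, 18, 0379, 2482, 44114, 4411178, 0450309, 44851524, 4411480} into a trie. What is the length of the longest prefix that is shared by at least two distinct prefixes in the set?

5

Look for the deepest trie node that still has at least two words in its subtree.
"44114" and "4411480" agree on "44114" (5 characters) before diverging; nothing deeper is shared.
Longest shared-prefix length: 5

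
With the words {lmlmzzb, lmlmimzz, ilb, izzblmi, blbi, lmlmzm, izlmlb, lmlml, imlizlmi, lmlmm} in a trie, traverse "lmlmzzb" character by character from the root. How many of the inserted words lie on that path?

Check each prefix of "lmlmzzb" against the stored set — each match is an end-marker on the path.
Prefixes of the query that are stored words: "lmlmzzb"
Count: 1

1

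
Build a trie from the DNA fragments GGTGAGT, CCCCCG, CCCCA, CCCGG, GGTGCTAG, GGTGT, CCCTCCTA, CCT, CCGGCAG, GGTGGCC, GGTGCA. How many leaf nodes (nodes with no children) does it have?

11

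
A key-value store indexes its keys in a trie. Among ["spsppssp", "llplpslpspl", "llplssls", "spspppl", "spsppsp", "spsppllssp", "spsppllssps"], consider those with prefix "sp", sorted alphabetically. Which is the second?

spsppllssps

DFS of the "sp" subtree visits, in order: "spsppllssp", "spsppllssps", "spspppl", "spsppsp", "spsppssp"
The 2nd is spsppllssps.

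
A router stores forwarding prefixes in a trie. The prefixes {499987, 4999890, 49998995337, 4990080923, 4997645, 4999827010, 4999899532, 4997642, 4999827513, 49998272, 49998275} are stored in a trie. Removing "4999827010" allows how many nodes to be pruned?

After clearing the end-marker at "4999827010", prune upward until reaching a node still needed by another word.
The suffix "010" (3 nodes) is used only by "4999827010"; the node for "4999827" still has the child "5", so pruning stops there.
Nodes removed: 3

3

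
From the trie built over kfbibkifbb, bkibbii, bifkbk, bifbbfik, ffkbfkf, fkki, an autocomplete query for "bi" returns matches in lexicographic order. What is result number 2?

Words with prefix "bi", in lexicographic order: "bifbbfik", "bifkbk"
The 2nd is bifkbk.

bifkbk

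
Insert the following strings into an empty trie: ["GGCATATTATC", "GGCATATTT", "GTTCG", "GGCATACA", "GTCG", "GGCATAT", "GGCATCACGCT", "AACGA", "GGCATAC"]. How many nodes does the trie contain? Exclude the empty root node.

31

Insert word by word; a character creates a node only if that edge doesn't already exist:
  "GGCATATTATC" → 11 new (G, G, C, A, T, A, T, T, A, T, C)
  "GGCATATTT" → prefix "GGCATATT" already present; 1 new (T)
  "GTTCG" → prefix "G" already present; 4 new (T, T, C, G)
  "GGCATACA" → prefix "GGCATA" already present; 2 new (C, A)
  "GTCG" → prefix "GT" already present; 2 new (C, G)
  "GGCATAT" → prefix "GGCATAT" already present; 0 new (none)
  "GGCATCACGCT" → prefix "GGCAT" already present; 6 new (C, A, C, G, C, T)
  "AACGA" → 5 new (A, A, C, G, A)
  "GGCATAC" → prefix "GGCATAC" already present; 0 new (none)
Total nodes = 11 + 1 + 4 + 2 + 2 + 0 + 6 + 5 + 0 = 31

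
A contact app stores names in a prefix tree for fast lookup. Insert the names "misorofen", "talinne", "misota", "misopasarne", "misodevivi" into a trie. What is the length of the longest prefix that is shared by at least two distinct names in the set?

4

Equivalently: take the maximum, over all pairs, of their longest common prefix length.
e.g. "misodevivi" and "misopasarne" share the prefix "miso" of length 4; no pair shares a longer one.
Longest shared-prefix length: 4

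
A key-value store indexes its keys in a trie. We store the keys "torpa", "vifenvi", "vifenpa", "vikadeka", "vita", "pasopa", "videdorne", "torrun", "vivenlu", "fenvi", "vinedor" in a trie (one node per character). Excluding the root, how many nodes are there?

53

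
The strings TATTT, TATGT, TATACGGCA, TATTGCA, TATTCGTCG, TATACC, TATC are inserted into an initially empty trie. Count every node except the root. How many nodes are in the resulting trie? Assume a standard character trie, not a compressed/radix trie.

Count nodes per top-level branch (shared prefixes stored once):
  'T'-branch (TATACC, TATACGGCA, TATC, TATGT, TATTCGTCG, TATTGCA, TATTT): 23 nodes
Sum: 23

23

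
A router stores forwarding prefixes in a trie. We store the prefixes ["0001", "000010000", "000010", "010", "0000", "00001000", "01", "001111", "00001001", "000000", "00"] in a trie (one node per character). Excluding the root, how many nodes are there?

Insert word by word; a character creates a node only if that edge doesn't already exist:
  "0001" → 4 new (0, 0, 0, 1)
  "000010000" → prefix "000" already present; 6 new (0, 1, 0, 0, 0, 0)
  "000010" → prefix "000010" already present; 0 new (none)
  "010" → prefix "0" already present; 2 new (1, 0)
  "0000" → prefix "0000" already present; 0 new (none)
  "00001000" → prefix "00001000" already present; 0 new (none)
  "01" → prefix "01" already present; 0 new (none)
  "001111" → prefix "00" already present; 4 new (1, 1, 1, 1)
  "00001001" → prefix "0000100" already present; 1 new (1)
  "000000" → prefix "0000" already present; 2 new (0, 0)
  "00" → prefix "00" already present; 0 new (none)
Total nodes = 4 + 6 + 0 + 2 + 0 + 0 + 0 + 4 + 1 + 2 + 0 = 19

19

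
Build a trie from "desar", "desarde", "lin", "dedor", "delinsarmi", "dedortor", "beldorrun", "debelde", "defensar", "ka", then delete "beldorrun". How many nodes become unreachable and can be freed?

A node on "beldorrun"'s path can go only if nothing else ends at it or branches off below it.
No other word shares any prefix with "beldorrun", so all 9 of its nodes go.
Nodes removed: 9

9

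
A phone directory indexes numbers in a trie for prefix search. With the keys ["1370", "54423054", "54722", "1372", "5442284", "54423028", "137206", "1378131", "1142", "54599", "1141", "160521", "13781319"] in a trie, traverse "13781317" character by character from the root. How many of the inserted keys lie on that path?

1

Check each prefix of "13781317" against the stored set — each match is an end-marker on the path.
Prefixes of the query that are stored words: "1378131"
Count: 1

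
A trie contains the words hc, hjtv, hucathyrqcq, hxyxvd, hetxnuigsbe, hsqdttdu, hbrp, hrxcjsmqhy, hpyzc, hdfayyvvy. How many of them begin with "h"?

Walk to "h"; the words in its subtree are exactly those with that prefix.
Matches: "hbrp", "hc", "hdfayyvvy", "hetxnuigsbe", "hjtv", "hpyzc", "hrxcjsmqhy", "hsqdttdu", "hucathyrqcq", "hxyxvd"
Count: 10

10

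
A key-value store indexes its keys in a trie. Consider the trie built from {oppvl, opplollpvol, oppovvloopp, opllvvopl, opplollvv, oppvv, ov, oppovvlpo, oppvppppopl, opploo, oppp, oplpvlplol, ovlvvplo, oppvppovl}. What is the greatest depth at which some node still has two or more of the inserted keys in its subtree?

The deepest shared node is where two words last agree before diverging.
e.g. "opplollpvol" and "opplollvv" share the prefix "opploll" of length 7; no pair shares a longer one.
Longest shared-prefix length: 7

7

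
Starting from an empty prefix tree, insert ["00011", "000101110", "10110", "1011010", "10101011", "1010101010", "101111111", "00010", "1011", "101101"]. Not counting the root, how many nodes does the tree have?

Count nodes per top-level branch (shared prefixes stored once):
  '0'-branch (00010, 000101110, 00011): 10 nodes
  '1'-branch (1010101010, 10101011, 1011, 10110, 101101, 1011010, 101111111): 20 nodes
Sum: 30

30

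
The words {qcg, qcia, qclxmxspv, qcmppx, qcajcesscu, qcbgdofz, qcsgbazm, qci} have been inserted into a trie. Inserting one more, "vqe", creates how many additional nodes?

3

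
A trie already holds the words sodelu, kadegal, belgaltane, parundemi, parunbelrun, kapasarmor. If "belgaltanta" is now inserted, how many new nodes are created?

2

Walking "belgaltanta" from the root, the first 9 characters ("belgaltan") follow existing edges; "t" is the first miss.
New nodes needed: |"belgaltanta"| − 9 = 11 − 9 = 2.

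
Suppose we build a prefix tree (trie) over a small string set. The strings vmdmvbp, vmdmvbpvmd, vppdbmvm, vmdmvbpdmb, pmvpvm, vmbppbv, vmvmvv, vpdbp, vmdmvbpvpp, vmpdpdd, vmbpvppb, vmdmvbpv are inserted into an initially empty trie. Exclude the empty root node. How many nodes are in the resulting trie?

49

Insert word by word; a character creates a node only if that edge doesn't already exist:
  "vmdmvbp" → 7 new (v, m, d, m, v, b, p)
  "vmdmvbpvmd" → prefix "vmdmvbp" already present; 3 new (v, m, d)
  "vppdbmvm" → prefix "v" already present; 7 new (p, p, d, b, m, v, m)
  "vmdmvbpdmb" → prefix "vmdmvbp" already present; 3 new (d, m, b)
  "pmvpvm" → 6 new (p, m, v, p, v, m)
  "vmbppbv" → prefix "vm" already present; 5 new (b, p, p, b, v)
  "vmvmvv" → prefix "vm" already present; 4 new (v, m, v, v)
  "vpdbp" → prefix "vp" already present; 3 new (d, b, p)
  "vmdmvbpvpp" → prefix "vmdmvbpv" already present; 2 new (p, p)
  "vmpdpdd" → prefix "vm" already present; 5 new (p, d, p, d, d)
  "vmbpvppb" → prefix "vmbp" already present; 4 new (v, p, p, b)
  "vmdmvbpv" → prefix "vmdmvbpv" already present; 0 new (none)
Total nodes = 7 + 3 + 7 + 3 + 6 + 5 + 4 + 3 + 2 + 5 + 4 + 0 = 49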